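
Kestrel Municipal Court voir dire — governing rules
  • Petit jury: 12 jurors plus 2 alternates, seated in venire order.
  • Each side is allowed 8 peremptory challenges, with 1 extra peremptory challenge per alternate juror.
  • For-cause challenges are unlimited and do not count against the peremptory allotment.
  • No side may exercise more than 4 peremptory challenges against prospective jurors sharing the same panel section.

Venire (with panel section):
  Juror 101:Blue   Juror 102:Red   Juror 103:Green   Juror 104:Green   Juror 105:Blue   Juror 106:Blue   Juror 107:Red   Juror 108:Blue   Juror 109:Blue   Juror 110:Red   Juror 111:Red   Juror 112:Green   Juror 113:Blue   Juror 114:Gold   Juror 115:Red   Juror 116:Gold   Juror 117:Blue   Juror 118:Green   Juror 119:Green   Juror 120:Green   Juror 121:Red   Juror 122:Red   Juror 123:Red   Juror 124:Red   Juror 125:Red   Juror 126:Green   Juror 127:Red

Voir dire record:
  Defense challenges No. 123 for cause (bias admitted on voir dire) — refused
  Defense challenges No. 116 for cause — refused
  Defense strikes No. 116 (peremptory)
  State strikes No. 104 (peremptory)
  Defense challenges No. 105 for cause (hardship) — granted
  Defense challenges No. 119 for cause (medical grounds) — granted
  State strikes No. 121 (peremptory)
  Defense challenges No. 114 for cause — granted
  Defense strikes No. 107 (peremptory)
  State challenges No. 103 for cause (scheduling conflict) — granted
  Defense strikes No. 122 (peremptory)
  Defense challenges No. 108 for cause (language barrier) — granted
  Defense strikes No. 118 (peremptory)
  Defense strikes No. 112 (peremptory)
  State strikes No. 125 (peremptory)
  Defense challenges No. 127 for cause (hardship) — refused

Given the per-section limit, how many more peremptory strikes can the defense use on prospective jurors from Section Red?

2

Defense peremptories so far: #116, #107, #122, #118, #112 — 5 of 10 used, 5 left overall.
Against Section Red: #107, #122 — 2 used; per-section cap 4 leaves 2.
Binding limit: min(5, 2) = 2.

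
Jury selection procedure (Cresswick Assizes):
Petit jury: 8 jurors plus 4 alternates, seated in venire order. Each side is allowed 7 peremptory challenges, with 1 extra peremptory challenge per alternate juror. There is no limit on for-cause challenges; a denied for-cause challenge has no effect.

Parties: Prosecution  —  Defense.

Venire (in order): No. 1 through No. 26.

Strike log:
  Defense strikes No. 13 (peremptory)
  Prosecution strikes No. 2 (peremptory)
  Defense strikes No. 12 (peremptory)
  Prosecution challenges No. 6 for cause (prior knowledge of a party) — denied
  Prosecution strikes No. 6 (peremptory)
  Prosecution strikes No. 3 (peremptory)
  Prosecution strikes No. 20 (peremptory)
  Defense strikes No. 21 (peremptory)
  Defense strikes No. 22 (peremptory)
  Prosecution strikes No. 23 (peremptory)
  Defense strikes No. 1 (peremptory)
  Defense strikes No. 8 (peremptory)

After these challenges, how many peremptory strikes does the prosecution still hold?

6

Prosecution allotment: 7 base + 1 × 4 alternates = 11.
Prosecution peremptories used: #2, #6, #3, #20, #23 — 5 (the for-cause on #6 doesn't count).
Remaining: 11 − 5 = 6.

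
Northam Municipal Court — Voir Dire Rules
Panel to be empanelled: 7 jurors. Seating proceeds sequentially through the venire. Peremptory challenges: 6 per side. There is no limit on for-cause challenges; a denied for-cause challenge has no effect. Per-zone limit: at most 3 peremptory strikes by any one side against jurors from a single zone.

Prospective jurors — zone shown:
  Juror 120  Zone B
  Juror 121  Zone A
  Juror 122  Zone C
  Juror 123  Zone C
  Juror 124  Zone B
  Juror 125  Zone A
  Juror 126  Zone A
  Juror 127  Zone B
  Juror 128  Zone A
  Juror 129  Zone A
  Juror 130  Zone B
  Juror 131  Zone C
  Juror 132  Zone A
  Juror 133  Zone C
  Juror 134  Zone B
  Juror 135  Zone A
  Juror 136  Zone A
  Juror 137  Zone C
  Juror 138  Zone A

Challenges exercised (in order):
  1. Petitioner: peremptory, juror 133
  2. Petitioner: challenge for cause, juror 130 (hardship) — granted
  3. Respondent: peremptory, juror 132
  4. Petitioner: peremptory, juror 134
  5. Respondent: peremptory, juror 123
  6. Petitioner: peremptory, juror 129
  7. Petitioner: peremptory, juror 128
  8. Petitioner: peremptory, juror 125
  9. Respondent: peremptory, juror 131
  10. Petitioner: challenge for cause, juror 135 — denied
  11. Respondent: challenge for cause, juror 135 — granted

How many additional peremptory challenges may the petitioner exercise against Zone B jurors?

Petitioner peremptories so far: #133, #134, #129, #128, #125 — 5 of 6 used, 1 left overall.
Against Zone B: #134 — 1 used; per-zone cap 3 leaves 2.
Binding limit: min(1, 2) = 1.

1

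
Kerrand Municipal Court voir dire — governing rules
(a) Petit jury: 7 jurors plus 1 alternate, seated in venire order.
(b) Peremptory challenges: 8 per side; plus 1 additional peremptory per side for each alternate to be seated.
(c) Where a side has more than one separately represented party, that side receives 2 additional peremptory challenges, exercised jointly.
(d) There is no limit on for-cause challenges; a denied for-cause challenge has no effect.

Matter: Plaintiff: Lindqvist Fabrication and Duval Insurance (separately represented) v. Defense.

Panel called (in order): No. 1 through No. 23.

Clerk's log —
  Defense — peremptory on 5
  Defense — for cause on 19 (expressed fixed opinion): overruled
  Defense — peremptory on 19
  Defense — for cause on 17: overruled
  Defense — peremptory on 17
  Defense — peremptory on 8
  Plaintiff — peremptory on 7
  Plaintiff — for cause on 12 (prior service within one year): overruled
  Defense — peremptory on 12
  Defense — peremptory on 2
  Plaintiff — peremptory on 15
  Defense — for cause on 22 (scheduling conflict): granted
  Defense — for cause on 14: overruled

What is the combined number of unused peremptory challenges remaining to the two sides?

Plaintiff allotment: 8 base + 1 × 1 alternate + 2 multi-party = 11. Defense allotment: 8 base + 1 × 1 alternate = 9.
Plaintiff peremptories used: #7, #15 — 2 (the for-cause on #12 doesn't count).
Defense peremptories used: #5, #19, #17, #8, #12, #2 — 6 (for-cause on #19, #17, #22, #14 don't count).
Remaining: (11 − 2) + (9 − 6) = 12.

12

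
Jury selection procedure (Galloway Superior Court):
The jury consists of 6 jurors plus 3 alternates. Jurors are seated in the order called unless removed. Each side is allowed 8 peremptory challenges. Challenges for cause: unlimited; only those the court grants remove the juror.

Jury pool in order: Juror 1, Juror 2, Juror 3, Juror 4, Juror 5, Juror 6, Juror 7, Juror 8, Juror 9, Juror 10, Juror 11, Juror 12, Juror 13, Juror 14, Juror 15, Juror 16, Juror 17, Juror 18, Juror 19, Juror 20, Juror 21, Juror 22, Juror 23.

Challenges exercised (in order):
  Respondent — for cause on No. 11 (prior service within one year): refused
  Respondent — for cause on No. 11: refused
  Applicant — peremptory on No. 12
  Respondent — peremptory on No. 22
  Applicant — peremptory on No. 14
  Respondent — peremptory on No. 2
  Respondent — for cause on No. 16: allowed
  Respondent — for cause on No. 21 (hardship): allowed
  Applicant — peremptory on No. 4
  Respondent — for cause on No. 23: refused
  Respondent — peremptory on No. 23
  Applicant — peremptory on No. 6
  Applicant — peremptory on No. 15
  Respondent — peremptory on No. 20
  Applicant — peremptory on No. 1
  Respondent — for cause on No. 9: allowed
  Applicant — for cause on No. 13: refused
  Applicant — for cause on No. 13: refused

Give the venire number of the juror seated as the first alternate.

Removed: #1, #2, #4, #6, #9, #12, #14, #15, #16, #20, #21, #22, #23. (#11, #13 stay — for-cause denied.)
Filling seats in venire order through position 7: #3, #5, #7, #8, #10, #11, #13.
So alternate 1 is #13.

13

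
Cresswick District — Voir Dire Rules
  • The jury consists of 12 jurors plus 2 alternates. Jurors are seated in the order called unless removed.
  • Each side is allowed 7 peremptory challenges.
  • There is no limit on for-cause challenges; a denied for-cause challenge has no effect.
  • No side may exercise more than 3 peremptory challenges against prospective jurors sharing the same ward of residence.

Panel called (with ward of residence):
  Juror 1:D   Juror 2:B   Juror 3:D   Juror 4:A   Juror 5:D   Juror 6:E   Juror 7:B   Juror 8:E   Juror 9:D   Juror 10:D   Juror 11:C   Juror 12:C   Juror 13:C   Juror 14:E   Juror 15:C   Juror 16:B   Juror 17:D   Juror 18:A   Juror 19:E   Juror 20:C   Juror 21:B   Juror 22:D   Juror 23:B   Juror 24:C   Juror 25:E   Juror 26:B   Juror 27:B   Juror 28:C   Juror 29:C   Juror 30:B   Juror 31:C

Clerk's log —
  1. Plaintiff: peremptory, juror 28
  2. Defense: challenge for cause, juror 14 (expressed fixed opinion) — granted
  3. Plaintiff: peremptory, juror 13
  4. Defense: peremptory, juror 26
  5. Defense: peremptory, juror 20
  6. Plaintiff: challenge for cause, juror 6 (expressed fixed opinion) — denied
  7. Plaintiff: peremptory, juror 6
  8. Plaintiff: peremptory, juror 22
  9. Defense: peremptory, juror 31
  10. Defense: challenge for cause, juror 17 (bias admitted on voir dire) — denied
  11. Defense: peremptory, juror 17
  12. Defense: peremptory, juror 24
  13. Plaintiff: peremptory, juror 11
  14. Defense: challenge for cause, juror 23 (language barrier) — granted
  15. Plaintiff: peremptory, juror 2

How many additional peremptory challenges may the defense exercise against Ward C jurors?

Defense peremptories so far: #26, #20, #31, #17, #24 — 5 of 7 used, 2 left overall.
Against Ward C: #20, #31, #24 — 3 used; per-ward cap 3 leaves 0.
Binding limit: min(2, 0) = 0.

0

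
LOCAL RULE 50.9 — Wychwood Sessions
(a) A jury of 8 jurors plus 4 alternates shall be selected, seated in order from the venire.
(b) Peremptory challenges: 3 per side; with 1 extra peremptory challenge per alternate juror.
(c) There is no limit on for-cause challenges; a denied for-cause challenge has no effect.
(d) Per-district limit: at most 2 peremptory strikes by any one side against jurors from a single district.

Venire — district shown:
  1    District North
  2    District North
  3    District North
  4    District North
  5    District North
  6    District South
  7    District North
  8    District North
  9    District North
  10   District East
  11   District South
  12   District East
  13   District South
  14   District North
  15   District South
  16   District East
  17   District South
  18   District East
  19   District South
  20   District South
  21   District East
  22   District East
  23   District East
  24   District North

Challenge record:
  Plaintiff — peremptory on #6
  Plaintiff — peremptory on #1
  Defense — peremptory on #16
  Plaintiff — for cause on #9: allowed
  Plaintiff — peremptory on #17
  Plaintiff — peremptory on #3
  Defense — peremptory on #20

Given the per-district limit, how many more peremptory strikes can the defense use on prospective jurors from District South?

Defense peremptories so far: #16, #20 — 2 of 7 used, 5 left overall.
Against District South: #20 — 1 used; per-district cap 2 leaves 1.
Binding limit: min(5, 1) = 1.

1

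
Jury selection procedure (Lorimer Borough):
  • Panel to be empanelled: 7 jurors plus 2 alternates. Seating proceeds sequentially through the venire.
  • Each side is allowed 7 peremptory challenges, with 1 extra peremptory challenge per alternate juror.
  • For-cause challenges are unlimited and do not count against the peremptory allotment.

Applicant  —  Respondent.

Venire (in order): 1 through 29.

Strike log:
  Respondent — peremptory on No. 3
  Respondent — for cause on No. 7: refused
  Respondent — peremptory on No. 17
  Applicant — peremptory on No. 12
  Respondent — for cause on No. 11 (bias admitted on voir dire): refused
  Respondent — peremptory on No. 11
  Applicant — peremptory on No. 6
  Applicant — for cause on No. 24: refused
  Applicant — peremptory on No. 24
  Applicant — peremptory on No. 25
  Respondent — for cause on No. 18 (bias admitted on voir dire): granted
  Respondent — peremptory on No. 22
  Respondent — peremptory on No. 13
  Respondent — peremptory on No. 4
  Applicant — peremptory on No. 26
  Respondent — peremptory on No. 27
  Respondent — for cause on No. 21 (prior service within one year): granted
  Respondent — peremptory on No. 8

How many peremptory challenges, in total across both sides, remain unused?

5

Applicant allotment: 7 base + 1 × 2 alternates = 9. Respondent allotment: 7 base + 1 × 2 alternates = 9.
Applicant peremptories used: #12, #6, #24, #25, #26 — 5 (the for-cause on #24 doesn't count).
Respondent peremptories used: #3, #17, #11, #22, #13, #4, #27, #8 — 8 (for-cause on #7, #11, #18, #21 don't count).
Remaining: (9 − 5) + (9 − 8) = 5.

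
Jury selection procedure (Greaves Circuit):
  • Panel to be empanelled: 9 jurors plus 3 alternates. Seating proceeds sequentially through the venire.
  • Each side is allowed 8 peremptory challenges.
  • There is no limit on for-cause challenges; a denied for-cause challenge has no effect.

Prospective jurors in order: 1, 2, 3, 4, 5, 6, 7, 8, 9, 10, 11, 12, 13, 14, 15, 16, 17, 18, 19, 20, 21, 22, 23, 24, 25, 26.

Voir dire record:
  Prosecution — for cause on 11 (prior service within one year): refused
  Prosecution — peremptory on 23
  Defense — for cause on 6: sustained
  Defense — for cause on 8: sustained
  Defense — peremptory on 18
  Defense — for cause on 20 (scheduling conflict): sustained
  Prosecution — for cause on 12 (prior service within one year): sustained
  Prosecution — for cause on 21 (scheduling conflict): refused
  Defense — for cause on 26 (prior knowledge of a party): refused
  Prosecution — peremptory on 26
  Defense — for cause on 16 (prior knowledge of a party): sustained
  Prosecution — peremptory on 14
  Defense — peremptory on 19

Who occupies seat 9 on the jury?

11

Removed: #6, #8, #12, #14, #16, #18, #19, #20, #23, #26. (#11, #21 stay — for-cause denied.)
Seating in order: seats 1–9 → #1, #2, #3, #4, #5, #7, #9, #10, #11; alternates → #13, #15, #17.
So seat 9 is #11.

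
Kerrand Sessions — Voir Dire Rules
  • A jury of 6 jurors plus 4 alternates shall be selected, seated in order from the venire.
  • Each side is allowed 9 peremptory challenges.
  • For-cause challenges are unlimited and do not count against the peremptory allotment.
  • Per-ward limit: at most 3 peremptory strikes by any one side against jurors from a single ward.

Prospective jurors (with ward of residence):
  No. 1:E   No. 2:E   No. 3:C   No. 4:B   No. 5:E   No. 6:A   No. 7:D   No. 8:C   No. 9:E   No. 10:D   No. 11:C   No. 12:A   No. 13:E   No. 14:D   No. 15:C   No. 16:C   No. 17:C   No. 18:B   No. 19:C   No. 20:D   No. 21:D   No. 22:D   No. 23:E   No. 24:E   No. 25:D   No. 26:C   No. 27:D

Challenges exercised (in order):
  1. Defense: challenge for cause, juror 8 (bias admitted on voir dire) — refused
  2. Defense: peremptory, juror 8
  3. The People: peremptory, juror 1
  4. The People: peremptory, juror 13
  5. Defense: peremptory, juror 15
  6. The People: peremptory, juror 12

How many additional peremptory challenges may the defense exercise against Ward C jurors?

1

Defense peremptories so far: #8, #15 — 2 of 9 used, 7 left overall.
Against Ward C: #8, #15 — 2 used; per-ward cap 3 leaves 1.
Binding limit: min(7, 1) = 1.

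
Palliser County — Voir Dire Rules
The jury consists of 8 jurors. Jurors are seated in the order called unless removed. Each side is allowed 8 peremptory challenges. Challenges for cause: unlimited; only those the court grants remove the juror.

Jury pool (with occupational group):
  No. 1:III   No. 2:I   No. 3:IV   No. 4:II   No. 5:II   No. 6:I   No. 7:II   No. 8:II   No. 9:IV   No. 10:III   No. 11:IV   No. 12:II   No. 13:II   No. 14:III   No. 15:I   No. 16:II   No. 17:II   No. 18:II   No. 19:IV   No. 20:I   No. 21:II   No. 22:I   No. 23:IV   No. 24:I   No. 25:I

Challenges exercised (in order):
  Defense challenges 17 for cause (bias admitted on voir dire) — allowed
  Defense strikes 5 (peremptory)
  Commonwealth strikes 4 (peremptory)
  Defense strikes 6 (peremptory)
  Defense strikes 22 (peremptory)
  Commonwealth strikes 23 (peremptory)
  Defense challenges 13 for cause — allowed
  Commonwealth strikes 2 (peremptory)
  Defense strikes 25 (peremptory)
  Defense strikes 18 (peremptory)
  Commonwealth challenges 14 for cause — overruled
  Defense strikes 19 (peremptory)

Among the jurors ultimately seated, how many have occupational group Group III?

Removed: #2, #4, #5, #6, #13, #17, #18, #19, #22, #23, #25.
Seated jurors 1–8: #1, #3, #7, #8, #9, #10, #11, #12.
Of those, in Group III: #1, #10 → 2.

2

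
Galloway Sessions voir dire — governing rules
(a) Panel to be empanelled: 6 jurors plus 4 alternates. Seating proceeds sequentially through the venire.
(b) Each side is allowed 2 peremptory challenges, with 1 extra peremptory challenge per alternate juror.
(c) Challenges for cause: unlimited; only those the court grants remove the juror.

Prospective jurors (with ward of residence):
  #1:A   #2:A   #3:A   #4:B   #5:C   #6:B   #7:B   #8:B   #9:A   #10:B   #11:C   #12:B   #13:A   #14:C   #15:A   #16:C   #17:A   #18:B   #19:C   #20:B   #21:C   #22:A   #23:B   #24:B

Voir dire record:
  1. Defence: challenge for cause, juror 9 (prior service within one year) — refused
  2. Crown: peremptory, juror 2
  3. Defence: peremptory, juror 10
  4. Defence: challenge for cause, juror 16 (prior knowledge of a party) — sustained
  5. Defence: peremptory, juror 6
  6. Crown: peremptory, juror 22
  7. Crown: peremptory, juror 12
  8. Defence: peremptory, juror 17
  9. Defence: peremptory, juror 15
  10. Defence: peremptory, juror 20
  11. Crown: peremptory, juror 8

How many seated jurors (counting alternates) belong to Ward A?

4

Removed: #2, #6, #8, #10, #12, #15, #16, #17, #20, #22.
Seated (10 incl. alternates): #1, #3, #4, #5, #7, #9, #11, #13, #14, #18.
Of those, in Ward A: #1, #3, #9, #13 → 4.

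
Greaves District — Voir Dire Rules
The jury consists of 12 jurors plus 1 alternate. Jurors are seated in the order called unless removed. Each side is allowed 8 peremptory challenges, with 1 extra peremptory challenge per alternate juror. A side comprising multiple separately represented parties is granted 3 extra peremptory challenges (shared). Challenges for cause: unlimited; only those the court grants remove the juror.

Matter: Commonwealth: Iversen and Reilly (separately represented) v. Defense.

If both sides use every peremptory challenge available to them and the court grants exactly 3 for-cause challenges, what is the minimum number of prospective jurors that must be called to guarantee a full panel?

37

Seats to fill: 12 + 1 alternates = 13.
Peremptories — Commonwealth: 8 + 1×1 + 3 = 12; Defense: 8 + 1×1 = 9; total 21.
For-cause removals: 3.
Minimum venire: 13 + 21 + 3 = 37.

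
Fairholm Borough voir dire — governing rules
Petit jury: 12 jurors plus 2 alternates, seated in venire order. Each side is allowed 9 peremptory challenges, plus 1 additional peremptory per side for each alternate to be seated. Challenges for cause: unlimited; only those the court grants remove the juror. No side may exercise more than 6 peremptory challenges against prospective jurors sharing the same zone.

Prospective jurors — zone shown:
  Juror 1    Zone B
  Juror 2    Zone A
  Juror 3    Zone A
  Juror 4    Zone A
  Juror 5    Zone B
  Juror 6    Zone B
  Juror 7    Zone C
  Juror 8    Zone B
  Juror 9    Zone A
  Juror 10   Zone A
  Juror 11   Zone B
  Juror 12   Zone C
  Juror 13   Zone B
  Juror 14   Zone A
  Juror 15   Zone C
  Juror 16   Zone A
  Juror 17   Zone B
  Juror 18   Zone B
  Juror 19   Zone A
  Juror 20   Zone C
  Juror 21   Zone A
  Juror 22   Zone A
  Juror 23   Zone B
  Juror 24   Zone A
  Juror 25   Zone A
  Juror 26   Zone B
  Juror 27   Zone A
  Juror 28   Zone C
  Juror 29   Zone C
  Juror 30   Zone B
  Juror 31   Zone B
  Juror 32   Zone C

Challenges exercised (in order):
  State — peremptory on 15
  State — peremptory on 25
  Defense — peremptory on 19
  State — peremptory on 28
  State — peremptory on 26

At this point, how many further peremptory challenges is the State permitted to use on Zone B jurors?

5

State peremptories so far: #15, #25, #28, #26 — 4 of 11 used, 7 left overall.
Against Zone B: #26 — 1 used; per-zone cap 6 leaves 5.
Binding limit: min(7, 5) = 5.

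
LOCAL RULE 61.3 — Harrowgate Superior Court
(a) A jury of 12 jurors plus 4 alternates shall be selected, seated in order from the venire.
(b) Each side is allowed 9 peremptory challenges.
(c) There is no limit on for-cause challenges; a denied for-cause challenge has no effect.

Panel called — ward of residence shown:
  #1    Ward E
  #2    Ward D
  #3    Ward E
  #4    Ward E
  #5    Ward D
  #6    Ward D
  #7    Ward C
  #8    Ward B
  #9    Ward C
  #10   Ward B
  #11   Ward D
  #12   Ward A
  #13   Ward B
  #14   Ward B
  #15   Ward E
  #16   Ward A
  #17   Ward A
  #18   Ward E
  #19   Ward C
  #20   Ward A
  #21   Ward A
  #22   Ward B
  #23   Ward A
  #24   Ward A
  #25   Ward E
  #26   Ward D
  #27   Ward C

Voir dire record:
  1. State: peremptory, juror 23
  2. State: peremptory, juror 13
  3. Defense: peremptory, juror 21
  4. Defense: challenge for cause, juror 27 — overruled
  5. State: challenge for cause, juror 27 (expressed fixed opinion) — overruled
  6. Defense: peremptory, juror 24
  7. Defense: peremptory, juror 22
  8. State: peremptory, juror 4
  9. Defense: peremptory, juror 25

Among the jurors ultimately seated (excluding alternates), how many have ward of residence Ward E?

2

Removed: #4, #13, #21, #22, #23, #24, #25.
Seated jurors 1–12: #1, #2, #3, #5, #6, #7, #8, #9, #10, #11, #12, #14 (alternates #15, #16, #17, #18 not counted).
Of those, in Ward E: #1, #3 → 2.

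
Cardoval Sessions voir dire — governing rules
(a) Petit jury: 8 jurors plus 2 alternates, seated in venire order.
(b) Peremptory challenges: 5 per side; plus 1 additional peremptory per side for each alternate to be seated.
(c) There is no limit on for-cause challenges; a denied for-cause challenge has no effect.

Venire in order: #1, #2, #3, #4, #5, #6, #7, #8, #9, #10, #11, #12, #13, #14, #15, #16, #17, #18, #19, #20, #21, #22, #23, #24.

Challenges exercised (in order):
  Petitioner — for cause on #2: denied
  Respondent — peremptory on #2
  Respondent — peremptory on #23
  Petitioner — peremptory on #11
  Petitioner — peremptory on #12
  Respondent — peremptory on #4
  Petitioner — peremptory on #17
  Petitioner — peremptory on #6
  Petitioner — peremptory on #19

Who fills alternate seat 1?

14

Removed: #2, #4, #6, #11, #12, #17, #19, #23.
Seating in order: seats 1–8 → #1, #3, #5, #7, #8, #9, #10, #13; alternates → #14, #15.
So alternate 1 is #14.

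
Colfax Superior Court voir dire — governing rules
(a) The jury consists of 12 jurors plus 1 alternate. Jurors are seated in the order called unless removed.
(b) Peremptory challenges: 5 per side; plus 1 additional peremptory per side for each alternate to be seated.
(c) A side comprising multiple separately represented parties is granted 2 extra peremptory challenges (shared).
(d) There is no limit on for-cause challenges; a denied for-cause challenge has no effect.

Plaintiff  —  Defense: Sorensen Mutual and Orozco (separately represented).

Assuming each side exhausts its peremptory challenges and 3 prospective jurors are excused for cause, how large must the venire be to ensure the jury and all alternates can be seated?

30

Seats to fill: 12 + 1 alternates = 13.
Peremptories — Plaintiff: 5 + 1×1 = 6; Defense: 5 + 1×1 + 2 = 8; total 14.
For-cause removals: 3.
Minimum venire: 13 + 14 + 3 = 30.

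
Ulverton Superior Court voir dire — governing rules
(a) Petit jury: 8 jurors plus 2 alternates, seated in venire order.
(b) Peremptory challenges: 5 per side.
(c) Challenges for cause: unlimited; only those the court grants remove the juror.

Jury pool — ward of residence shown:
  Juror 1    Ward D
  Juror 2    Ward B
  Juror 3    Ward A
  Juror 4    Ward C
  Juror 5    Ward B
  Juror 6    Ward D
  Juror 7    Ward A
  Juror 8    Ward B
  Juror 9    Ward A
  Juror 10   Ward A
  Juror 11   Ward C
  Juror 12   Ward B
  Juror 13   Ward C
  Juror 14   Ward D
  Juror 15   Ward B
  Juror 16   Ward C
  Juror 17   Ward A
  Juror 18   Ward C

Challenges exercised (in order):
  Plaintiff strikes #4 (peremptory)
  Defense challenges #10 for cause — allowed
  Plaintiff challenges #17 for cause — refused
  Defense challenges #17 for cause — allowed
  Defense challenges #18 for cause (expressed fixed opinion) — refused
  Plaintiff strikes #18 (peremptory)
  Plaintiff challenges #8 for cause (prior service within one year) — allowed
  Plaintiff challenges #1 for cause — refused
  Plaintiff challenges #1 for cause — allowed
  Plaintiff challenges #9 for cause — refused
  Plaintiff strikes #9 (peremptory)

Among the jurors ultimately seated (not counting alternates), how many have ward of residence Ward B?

3

Removed: #1, #4, #8, #9, #10, #17, #18.
Seated jurors 1–8: #2, #3, #5, #6, #7, #11, #12, #13 (alternates #14, #15 not counted).
Of those, in Ward B: #2, #5, #12 → 3.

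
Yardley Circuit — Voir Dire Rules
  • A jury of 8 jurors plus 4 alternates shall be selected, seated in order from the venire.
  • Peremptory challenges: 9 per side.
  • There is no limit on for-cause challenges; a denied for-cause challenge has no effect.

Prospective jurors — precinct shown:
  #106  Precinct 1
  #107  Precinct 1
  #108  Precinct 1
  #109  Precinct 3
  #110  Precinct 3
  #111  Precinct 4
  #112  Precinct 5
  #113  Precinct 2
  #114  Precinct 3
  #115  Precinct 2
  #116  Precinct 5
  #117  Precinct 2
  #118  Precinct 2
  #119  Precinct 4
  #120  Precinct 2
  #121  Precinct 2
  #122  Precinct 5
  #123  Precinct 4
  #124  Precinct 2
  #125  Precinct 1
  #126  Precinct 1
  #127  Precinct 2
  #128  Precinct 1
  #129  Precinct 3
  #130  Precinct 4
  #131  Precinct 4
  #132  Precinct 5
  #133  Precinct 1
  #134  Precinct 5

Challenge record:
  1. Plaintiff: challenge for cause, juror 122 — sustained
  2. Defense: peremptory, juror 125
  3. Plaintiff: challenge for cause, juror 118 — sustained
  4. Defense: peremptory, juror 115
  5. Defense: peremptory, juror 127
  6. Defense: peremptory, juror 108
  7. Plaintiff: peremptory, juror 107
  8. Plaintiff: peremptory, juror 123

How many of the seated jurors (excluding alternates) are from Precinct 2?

Removed: #107, #108, #115, #118, #122, #123, #125, #127.
Seated jurors 1–8: #106, #109, #110, #111, #112, #113, #114, #116 (alternates #117, #119, #120, #121 not counted).
Of those, in Precinct 2: #113 → 1.

1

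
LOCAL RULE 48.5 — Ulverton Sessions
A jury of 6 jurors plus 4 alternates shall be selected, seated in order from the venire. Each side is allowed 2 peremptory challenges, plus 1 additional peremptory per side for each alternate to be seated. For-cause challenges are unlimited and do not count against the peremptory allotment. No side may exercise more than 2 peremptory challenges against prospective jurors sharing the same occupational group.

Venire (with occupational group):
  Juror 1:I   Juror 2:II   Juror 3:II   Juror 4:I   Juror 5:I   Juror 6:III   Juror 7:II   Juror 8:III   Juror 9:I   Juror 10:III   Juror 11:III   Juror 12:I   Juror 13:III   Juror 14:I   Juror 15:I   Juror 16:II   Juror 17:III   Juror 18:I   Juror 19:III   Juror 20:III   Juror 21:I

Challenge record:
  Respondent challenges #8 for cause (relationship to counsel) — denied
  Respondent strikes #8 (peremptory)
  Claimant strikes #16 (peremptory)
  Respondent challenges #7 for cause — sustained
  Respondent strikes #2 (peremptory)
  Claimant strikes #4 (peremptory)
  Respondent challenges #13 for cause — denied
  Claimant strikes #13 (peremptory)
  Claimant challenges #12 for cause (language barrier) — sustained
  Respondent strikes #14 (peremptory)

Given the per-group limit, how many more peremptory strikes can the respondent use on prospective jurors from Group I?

Respondent peremptories so far: #8, #2, #14 — 3 of 6 used, 3 left overall.
Against Group I: #14 — 1 used; per-group cap 2 leaves 1.
Binding limit: min(3, 1) = 1.

1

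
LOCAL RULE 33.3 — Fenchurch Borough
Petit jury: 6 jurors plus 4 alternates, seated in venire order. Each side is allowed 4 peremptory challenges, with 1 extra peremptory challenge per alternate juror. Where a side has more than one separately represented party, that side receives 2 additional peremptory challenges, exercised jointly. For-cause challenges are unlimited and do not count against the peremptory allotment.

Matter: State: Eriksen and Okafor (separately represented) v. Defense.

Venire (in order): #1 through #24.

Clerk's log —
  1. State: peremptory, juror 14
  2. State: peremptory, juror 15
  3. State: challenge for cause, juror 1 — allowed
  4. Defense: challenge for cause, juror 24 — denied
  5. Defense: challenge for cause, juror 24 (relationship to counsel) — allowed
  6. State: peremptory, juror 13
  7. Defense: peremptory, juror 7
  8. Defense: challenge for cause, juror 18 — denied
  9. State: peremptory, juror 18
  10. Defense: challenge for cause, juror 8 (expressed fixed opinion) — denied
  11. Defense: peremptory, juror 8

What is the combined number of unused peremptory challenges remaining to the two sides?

State allotment: 4 base + 1 × 4 alternates + 2 multi-party = 10. Defense allotment: 4 base + 1 × 4 alternates = 8.
State peremptories used: #14, #15, #13, #18 — 4 (the for-cause on #1 doesn't count).
Defense peremptories used: #7, #8 — 2 (for-cause on #24, #24, #18, #8 don't count).
Remaining: (10 − 4) + (8 − 2) = 12.

12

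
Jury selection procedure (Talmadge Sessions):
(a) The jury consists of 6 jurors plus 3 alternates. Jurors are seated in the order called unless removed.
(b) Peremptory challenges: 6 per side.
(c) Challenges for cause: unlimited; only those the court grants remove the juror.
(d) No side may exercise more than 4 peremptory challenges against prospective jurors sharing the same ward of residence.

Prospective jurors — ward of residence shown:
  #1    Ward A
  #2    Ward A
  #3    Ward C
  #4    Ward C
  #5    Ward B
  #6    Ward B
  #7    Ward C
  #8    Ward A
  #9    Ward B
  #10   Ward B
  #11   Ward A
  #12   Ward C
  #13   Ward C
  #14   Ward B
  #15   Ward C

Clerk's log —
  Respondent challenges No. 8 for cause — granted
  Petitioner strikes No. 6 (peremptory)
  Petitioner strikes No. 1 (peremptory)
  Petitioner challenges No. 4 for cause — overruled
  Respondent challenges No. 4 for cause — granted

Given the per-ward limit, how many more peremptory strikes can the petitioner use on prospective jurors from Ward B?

Petitioner peremptories so far: #6, #1 — 2 of 6 used, 4 left overall.
Against Ward B: #6 — 1 used; per-ward cap 4 leaves 3.
Binding limit: min(4, 3) = 3.

3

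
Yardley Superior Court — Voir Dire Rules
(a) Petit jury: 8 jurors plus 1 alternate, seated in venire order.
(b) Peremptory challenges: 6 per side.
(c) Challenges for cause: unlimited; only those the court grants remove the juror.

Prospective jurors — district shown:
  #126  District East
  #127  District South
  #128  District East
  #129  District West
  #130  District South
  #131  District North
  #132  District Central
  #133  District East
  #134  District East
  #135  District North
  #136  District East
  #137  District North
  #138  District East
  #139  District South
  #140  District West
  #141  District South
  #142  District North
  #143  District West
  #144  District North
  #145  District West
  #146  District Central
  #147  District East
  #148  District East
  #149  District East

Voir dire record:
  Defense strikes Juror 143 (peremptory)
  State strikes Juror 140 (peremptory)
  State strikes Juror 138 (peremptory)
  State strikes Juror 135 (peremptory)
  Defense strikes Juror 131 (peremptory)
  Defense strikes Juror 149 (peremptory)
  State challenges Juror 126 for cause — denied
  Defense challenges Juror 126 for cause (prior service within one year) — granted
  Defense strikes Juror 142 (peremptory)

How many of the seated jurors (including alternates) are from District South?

Removed: #126, #131, #135, #138, #140, #142, #143, #149.
Seated (9 incl. alternates): #127, #128, #129, #130, #132, #133, #134, #136, #137.
Of those, in District South: #127, #130 → 2.

2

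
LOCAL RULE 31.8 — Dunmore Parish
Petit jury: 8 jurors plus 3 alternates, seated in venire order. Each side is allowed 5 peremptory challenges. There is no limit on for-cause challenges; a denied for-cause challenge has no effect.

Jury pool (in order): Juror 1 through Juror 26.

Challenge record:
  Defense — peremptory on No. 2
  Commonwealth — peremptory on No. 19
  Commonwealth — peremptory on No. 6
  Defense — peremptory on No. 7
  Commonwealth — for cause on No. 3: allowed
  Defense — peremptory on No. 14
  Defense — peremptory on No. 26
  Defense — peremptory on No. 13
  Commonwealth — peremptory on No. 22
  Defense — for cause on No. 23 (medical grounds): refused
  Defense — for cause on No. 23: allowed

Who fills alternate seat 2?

16

Removed: #2, #3, #6, #7, #13, #14, #19, #22, #23, #26.
Seating in order: seats 1–8 → #1, #4, #5, #8, #9, #10, #11, #12; alternates → #15, #16, #17.
So alternate 2 is #16.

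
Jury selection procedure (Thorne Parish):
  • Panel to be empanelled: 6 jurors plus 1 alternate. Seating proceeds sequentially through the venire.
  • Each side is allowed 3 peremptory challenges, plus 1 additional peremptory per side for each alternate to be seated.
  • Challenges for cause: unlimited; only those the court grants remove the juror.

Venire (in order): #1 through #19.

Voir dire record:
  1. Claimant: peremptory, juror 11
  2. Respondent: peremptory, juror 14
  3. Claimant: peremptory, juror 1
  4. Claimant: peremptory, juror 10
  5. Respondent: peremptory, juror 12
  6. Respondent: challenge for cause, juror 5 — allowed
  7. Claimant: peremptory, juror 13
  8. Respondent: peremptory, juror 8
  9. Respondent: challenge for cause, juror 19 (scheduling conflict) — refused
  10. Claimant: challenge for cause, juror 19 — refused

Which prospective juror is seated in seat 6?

Removed: #1, #5, #8, #10, #11, #12, #13, #14. (#19 stays — for-cause denied.)
Seating in order: seats 1–6 → #2, #3, #4, #6, #7, #9; alternates → #15.
So seat 6 is #9.

9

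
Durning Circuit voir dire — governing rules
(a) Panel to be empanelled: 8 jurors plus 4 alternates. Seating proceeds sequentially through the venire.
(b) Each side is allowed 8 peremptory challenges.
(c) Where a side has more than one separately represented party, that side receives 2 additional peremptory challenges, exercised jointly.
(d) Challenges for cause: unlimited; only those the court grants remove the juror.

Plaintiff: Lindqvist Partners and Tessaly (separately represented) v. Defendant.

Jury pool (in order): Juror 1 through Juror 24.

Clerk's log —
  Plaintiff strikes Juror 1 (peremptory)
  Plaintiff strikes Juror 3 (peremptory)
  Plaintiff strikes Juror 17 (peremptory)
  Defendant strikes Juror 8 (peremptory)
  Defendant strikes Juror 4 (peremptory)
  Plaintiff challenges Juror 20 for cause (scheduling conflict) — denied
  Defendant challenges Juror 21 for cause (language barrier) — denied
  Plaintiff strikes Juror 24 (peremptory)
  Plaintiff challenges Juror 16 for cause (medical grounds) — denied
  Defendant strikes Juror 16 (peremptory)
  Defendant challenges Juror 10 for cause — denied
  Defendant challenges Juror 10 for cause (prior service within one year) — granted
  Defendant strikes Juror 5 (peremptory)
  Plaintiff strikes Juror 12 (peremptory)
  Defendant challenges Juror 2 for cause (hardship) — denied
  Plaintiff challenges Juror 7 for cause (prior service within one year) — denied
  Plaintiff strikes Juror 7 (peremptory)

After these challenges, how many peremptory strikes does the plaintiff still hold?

4

Plaintiff allotment: 8 base + 2 multi-party = 10.
Plaintiff peremptories used: #1, #3, #17, #24, #12, #7 — 6 (for-cause on #20, #16, #7 don't count).
Remaining: 10 − 6 = 4.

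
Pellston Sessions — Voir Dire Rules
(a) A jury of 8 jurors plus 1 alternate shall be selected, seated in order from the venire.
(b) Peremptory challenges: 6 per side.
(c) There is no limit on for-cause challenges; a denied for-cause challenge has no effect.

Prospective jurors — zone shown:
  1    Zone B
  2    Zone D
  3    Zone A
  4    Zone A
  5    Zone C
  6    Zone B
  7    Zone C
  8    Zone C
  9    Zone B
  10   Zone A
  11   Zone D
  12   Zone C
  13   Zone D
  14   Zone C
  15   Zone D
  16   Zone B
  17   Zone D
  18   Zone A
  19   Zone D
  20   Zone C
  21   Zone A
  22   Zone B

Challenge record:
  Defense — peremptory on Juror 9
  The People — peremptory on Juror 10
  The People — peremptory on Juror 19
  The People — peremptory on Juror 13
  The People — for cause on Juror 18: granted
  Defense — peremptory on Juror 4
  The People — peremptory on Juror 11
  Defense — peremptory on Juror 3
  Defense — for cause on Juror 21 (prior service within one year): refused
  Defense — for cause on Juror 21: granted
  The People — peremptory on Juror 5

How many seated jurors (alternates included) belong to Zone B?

3

Removed: #3, #4, #5, #9, #10, #11, #13, #18, #19, #21.
Seated (9 incl. alternates): #1, #2, #6, #7, #8, #12, #14, #15, #16.
Of those, in Zone B: #1, #6, #16 → 3.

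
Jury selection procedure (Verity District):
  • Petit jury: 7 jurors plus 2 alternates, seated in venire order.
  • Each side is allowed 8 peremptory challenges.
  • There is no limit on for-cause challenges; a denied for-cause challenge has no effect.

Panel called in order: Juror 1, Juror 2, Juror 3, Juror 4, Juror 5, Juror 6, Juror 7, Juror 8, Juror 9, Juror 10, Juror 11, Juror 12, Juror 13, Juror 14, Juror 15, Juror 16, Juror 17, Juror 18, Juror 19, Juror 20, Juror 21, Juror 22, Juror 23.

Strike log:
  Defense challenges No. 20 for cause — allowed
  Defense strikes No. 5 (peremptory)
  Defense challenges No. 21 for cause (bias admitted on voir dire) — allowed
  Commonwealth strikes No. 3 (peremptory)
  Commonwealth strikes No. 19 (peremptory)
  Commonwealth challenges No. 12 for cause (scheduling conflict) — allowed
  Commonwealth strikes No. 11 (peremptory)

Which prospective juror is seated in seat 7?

Removed: #3, #5, #11, #12, #19, #20, #21.
Seating in order: seats 1–7 → #1, #2, #4, #6, #7, #8, #9; alternates → #10, #13.
So seat 7 is #9.

9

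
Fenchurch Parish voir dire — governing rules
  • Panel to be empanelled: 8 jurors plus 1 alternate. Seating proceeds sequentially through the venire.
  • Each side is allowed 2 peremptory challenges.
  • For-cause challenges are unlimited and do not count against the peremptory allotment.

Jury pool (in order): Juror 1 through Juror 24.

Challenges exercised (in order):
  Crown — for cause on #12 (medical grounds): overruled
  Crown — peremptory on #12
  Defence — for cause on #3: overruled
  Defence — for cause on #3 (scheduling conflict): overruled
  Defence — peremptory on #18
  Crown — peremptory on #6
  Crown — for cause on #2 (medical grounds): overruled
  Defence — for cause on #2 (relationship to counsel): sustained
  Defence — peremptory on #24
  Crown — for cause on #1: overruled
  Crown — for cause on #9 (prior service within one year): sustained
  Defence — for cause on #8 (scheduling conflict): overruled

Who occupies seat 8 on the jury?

Removed: #2, #6, #9, #12, #18, #24. (#1, #3, #8 stay — for-cause denied.)
Seating in order: seats 1–8 → #1, #3, #4, #5, #7, #8, #10, #11; alternates → #13.
So seat 8 is #11.

11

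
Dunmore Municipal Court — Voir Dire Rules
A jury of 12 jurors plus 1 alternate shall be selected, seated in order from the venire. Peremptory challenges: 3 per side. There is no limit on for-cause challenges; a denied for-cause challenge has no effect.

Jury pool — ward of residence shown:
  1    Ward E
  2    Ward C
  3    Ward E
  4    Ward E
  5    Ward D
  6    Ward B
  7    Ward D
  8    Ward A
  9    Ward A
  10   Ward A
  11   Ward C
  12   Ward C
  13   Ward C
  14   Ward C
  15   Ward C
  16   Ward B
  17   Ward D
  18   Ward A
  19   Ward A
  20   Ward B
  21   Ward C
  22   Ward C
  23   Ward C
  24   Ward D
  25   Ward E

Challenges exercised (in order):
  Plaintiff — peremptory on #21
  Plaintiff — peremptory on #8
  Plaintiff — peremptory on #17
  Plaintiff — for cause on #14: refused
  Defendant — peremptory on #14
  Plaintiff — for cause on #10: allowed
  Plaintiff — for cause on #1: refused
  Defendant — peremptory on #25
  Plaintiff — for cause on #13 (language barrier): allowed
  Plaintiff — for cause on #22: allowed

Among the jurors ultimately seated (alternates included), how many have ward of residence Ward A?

2

Removed: #8, #10, #13, #14, #17, #21, #22, #25.
Seated (13 incl. alternates): #1, #2, #3, #4, #5, #6, #7, #9, #11, #12, #15, #16, #18.
Of those, in Ward A: #9, #18 → 2.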